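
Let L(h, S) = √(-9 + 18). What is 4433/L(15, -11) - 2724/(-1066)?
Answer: 2366875/1599 ≈ 1480.2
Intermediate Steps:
L(h, S) = 3 (L(h, S) = √9 = 3)
4433/L(15, -11) - 2724/(-1066) = 4433/3 - 2724/(-1066) = 4433*(⅓) - 2724*(-1/1066) = 4433/3 + 1362/533 = 2366875/1599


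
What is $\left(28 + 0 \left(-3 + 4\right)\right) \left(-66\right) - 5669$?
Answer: $-7517$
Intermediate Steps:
$\left(28 + 0 \left(-3 + 4\right)\right) \left(-66\right) - 5669 = \left(28 + 0 \cdot 1\right) \left(-66\right) - 5669 = \left(28 + 0\right) \left(-66\right) - 5669 = 28 \left(-66\right) - 5669 = -1848 - 5669 = -7517$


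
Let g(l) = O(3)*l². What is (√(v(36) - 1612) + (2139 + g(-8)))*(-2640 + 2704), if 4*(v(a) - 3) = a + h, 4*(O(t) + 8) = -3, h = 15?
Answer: 101056 + 32*I*√6385 ≈ 1.0106e+5 + 2557.0*I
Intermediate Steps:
O(t) = -35/4 (O(t) = -8 + (¼)*(-3) = -8 - ¾ = -35/4)
g(l) = -35*l²/4
v(a) = 27/4 + a/4 (v(a) = 3 + (a + 15)/4 = 3 + (15 + a)/4 = 3 + (15/4 + a/4) = 27/4 + a/4)
(√(v(36) - 1612) + (2139 + g(-8)))*(-2640 + 2704) = (√((27/4 + (¼)*36) - 1612) + (2139 - 35/4*(-8)²))*(-2640 + 2704) = (√((27/4 + 9) - 1612) + (2139 - 35/4*64))*64 = (√(63/4 - 1612) + (2139 - 560))*64 = (√(-6385/4) + 1579)*64 = (I*√6385/2 + 1579)*64 = (1579 + I*√6385/2)*64 = 101056 + 32*I*√6385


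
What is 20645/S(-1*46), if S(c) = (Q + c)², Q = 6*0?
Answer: 20645/2116 ≈ 9.7566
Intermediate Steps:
Q = 0
S(c) = c² (S(c) = (0 + c)² = c²)
20645/S(-1*46) = 20645/((-1*46)²) = 20645/((-46)²) = 20645/2116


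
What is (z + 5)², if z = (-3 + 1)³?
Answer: 9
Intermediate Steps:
z = -8 (z = (-2)³ = -8)
(z + 5)² = (-8 + 5)² = (-3)² = 9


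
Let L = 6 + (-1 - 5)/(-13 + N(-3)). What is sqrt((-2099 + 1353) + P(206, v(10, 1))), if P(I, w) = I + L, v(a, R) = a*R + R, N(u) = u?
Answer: I*sqrt(8538)/4 ≈ 23.1*I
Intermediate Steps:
L = 51/8 (L = 6 + (-1 - 5)/(-13 - 3) = 6 - 6/(-16) = 6 - 6*(-1/16) = 6 + 3/8 = 51/8 ≈ 6.3750)
v(a, R) = R + R*a (v(a, R) = R*a + R = R + R*a)
P(I, w) = 51/8 + I (P(I, w) = I + 51/8 = 51/8 + I)
sqrt((-2099 + 1353) + P(206, v(10, 1))) = sqrt((-2099 + 1353) + (51/8 + 206)) = sqrt(-746 + 1699/8) = sqrt(-4269/8) = I*sqrt(8538)/4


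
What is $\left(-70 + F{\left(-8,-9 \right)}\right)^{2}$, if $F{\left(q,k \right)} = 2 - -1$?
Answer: $4489$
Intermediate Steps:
$F{\left(q,k \right)} = 3$ ($F{\left(q,k \right)} = 2 + 1 = 3$)
$\left(-70 + F{\left(-8,-9 \right)}\right)^{2} = \left(-70 + 3\right)^{2} = \left(-67\right)^{2} = 4489$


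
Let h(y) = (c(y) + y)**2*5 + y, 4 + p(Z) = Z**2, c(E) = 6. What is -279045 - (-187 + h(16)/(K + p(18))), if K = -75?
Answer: -9760378/35 ≈ -2.7887e+5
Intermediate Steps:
p(Z) = -4 + Z**2
h(y) = y + 5*(6 + y)**2 (h(y) = (6 + y)**2*5 + y = 5*(6 + y)**2 + y = y + 5*(6 + y)**2)
-279045 - (-187 + h(16)/(K + p(18))) = -279045 - (-187 + (16 + 5*(6 + 16)**2)/(-75 + (-4 + 18**2))) = -279045 - (-187 + (16 + 5*22**2)/(-75 + (-4 + 324))) = -279045 - (-187 + (16 + 5*484)/(-75 + 320)) = -279045 - (-187 + (16 + 2420)/245) = -279045 - (-187 + (1/245)*2436) = -279045 - (-187 + 348/35) = -279045 - 1*(-6197/35) = -279045 + 6197/35 = -9760378/35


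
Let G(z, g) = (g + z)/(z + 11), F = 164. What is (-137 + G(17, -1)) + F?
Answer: 193/7 ≈ 27.571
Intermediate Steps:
G(z, g) = (g + z)/(11 + z)
(-137 + G(17, -1)) + F = (-137 + (-1 + 17)/(11 + 17)) + 164 = (-137 + 16/28) + 164 = (-137 + (1/28)*16) + 164 = (-137 + 4/7) + 164 = -955/7 + 164 = 193/7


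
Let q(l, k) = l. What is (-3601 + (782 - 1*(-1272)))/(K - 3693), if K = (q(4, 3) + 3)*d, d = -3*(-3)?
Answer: 1547/3630 ≈ 0.42617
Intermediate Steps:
d = 9
K = 63 (K = (4 + 3)*9 = 7*9 = 63)
(-3601 + (782 - 1*(-1272)))/(K - 3693) = (-3601 + (782 - 1*(-1272)))/(63 - 3693) = (-3601 + (782 + 1272))/(-3630) = (-3601 + 2054)*(-1/3630) = -1547*(-1/3630) = 1547/3630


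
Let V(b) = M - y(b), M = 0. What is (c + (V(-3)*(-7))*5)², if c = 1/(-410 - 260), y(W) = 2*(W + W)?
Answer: 79186522801/448900 ≈ 1.7640e+5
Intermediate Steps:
y(W) = 4*W (y(W) = 2*(2*W) = 4*W)
V(b) = -4*b (V(b) = 0 - 4*b = -4*b)
c = -1/670 (c = 1/(-670) = -1/670 ≈ -0.0014925)
(c + (V(-3)*(-7))*5)² = (-1/670 + (-4*(-3)*(-7))*5)² = (-1/670 + (12*(-7))*5)² = (-1/670 - 84*5)² = (-1/670 - 420)² = (-281401/670)² = 79186522801/448900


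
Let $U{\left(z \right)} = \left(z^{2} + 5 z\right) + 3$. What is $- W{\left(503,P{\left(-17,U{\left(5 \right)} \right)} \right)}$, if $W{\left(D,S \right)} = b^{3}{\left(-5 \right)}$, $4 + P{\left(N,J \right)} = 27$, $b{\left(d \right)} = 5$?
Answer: $-125$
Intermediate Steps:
$U{\left(z \right)} = 3 + z^{2} + 5 z$
$P{\left(N,J \right)} = 23$ ($P{\left(N,J \right)} = -4 + 27 = 23$)
$W{\left(D,S \right)} = 125$ ($W{\left(D,S \right)} = 5^{3} = 125$)
$- W{\left(503,P{\left(-17,U{\left(5 \right)} \right)} \right)} = \left(-1\right) 125 = -125$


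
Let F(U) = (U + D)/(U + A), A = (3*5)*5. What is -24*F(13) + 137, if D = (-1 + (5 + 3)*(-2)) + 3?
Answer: 1510/11 ≈ 137.27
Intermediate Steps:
A = 75 (A = 15*5 = 75)
D = -14 (D = (-1 + 8*(-2)) + 3 = (-1 - 16) + 3 = -17 + 3 = -14)
F(U) = (-14 + U)/(75 + U) (F(U) = (U - 14)/(U + 75) = (-14 + U)/(75 + U))
-24*F(13) + 137 = -24*(-14 + 13)/(75 + 13) + 137 = -24*(-1)/88 + 137 = -3*(-1)/11 + 137 = -24*(-1/88) + 137 = 3/11 + 137 = 1510/11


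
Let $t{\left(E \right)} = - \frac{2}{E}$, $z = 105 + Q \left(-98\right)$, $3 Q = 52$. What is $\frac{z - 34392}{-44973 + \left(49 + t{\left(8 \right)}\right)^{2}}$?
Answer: $\frac{1727312}{2044629} \approx 0.8448$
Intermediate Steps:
$Q = \frac{52}{3}$ ($Q = \frac{1}{3} \cdot 52 = \frac{52}{3} \approx 17.333$)
$z = - \frac{4781}{3}$ ($z = 105 + \frac{52}{3} \left(-98\right) = 105 - \frac{5096}{3} = - \frac{4781}{3} \approx -1593.7$)
$\frac{z - 34392}{-44973 + \left(49 + t{\left(8 \right)}\right)^{2}} = \frac{- \frac{4781}{3} - 34392}{-44973 + \left(49 - \frac{2}{8}\right)^{2}} = - \frac{107957}{3 \left(-44973 + \left(49 - \frac{1}{4}\right)^{2}\right)} = - \frac{107957}{3 \left(-44973 + \left(\frac{195}{4}\right)^{2}\right)} = - \frac{107957}{3 \left(-44973 + \frac{38025}{16}\right)} = - \frac{107957}{3 \left(- \frac{681543}{16}\right)} = \left(- \frac{107957}{3}\right) \left(- \frac{16}{681543}\right) = \frac{1727312}{2044629}$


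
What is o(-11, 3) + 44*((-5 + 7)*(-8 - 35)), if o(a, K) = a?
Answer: -3795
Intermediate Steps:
o(-11, 3) + 44*((-5 + 7)*(-8 - 35)) = -11 + 44*((-5 + 7)*(-8 - 35)) = -11 + 44*(2*(-43)) = -11 + 44*(-86) = -11 - 3784 = -3795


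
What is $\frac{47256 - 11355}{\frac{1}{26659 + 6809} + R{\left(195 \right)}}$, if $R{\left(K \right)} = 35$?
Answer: $\frac{1201534668}{1171381} \approx 1025.7$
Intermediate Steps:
$\frac{47256 - 11355}{\frac{1}{26659 + 6809} + R{\left(195 \right)}} = \frac{47256 - 11355}{\frac{1}{26659 + 6809} + 35} = \frac{35901}{\frac{1}{33468} + 35} = \frac{35901}{\frac{1171381}{33468}} = 35901 \cdot \frac{33468}{1171381} = \frac{1201534668}{1171381}$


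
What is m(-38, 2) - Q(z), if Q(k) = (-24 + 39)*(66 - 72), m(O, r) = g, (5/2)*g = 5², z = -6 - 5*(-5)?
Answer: 100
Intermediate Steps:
z = 19 (z = -6 + 25 = 19)
g = 10 (g = (⅖)*5² = (⅖)*25 = 10)
m(O, r) = 10
Q(k) = -90 (Q(k) = 15*(-6) = -90)
m(-38, 2) - Q(z) = 10 - 1*(-90) = 10 + 90 = 100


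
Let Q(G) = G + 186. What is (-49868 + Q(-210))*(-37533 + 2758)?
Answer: 1734994300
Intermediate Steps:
Q(G) = 186 + G
(-49868 + Q(-210))*(-37533 + 2758) = (-49868 + (186 - 210))*(-37533 + 2758) = (-49868 - 24)*(-34775) = -49892*(-34775) = 1734994300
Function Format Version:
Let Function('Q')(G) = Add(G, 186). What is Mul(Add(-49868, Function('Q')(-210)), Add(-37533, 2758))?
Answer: 1734994300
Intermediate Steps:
Function('Q')(G) = Add(186, G)
Mul(Add(-49868, Function('Q')(-210)), Add(-37533, 2758)) = Mul(Add(-49868, Add(186, -210)), Add(-37533, 2758)) = Mul(Add(-49868, -24), -34775) = Mul(-49892, -34775) = 1734994300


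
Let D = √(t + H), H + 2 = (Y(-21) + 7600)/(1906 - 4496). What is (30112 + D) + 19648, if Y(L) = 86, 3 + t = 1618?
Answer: 49760 + 8*√860990/185 ≈ 49800.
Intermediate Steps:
t = 1615 (t = -3 + 1618 = 1615)
H = -919/185 (H = -2 + (86 + 7600)/(1906 - 4496) = -2 + 7686/(-2590) = -2 + 7686*(-1/2590) = -2 - 549/185 = -919/185 ≈ -4.9676)
D = 8*√860990/185 (D = √(1615 - 919/185) = √(297856/185) = 8*√860990/185 ≈ 40.125)
(30112 + D) + 19648 = (30112 + 8*√860990/185) + 19648 = 49760 + 8*√860990/185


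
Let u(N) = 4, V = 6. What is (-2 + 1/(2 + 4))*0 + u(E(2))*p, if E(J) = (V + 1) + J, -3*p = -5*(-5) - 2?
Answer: -92/3 ≈ -30.667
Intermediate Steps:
p = -23/3 (p = -(-5*(-5) - 2)/3 = -(25 - 2)/3 = -⅓*23 = -23/3 ≈ -7.6667)
E(J) = 7 + J (E(J) = (6 + 1) + J = 7 + J)
(-2 + 1/(2 + 4))*0 + u(E(2))*p = (-2 + 1/(2 + 4))*0 + 4*(-23/3) = (-2 + 1/6)*0 - 92/3 = (-2 + ⅙)*0 - 92/3 = -11/6*0 - 92/3 = 0 - 92/3 = -92/3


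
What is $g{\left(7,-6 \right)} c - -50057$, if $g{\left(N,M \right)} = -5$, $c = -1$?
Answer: $50062$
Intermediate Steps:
$g{\left(7,-6 \right)} c - -50057 = \left(-5\right) \left(-1\right) - -50057 = 5 + 50057 = 50062$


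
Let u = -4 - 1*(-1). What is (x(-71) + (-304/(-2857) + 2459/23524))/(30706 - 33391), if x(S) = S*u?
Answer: -4776498381/60151220860 ≈ -0.079408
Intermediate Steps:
u = -3 (u = -4 + 1 = -3)
x(S) = -3*S (x(S) = S*(-3) = -3*S)
(x(-71) + (-304/(-2857) + 2459/23524))/(30706 - 33391) = (-3*(-71) + (-304/(-2857) + 2459/23524))/(30706 - 33391) = (213 + (-304*(-1/2857) + 2459*(1/23524)))/(-2685) = (213 + (304/2857 + 2459/23524))*(-1/2685) = (213 + 14176659/67208068)*(-1/2685) = (14329495143/67208068)*(-1/2685) = -4776498381/60151220860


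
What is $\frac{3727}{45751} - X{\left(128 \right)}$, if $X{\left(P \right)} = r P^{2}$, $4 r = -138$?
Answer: $\frac{25860664975}{45751} \approx 5.6525 \cdot 10^{5}$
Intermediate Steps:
$r = - \frac{69}{2}$ ($r = \frac{1}{4} \left(-138\right) = - \frac{69}{2} \approx -34.5$)
$X{\left(P \right)} = - \frac{69 P^{2}}{2}$
$\frac{3727}{45751} - X{\left(128 \right)} = \frac{3727}{45751} - - \frac{69 \cdot 128^{2}}{2} = 3727 \cdot \frac{1}{45751} - \left(- \frac{69}{2}\right) 16384 = \frac{3727}{45751} - -565248 = \frac{3727}{45751} + 565248 = \frac{25860664975}{45751}$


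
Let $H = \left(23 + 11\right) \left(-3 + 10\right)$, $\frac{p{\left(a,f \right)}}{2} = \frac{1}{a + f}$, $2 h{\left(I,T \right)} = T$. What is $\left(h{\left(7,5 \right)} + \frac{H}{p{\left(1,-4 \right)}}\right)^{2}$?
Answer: $\frac{502681}{4} \approx 1.2567 \cdot 10^{5}$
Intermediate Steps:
$h{\left(I,T \right)} = \frac{T}{2}$
$p{\left(a,f \right)} = \frac{2}{a + f}$
$H = 238$ ($H = 34 \cdot 7 = 238$)
$\left(h{\left(7,5 \right)} + \frac{H}{p{\left(1,-4 \right)}}\right)^{2} = \left(\frac{1}{2} \cdot 5 + \frac{238}{2 \frac{1}{1 - 4}}\right)^{2} = \left(\frac{5}{2} + \frac{238}{2 \frac{1}{-3}}\right)^{2} = \left(\frac{5}{2} + \frac{238}{2 \left(- \frac{1}{3}\right)}\right)^{2} = \left(\frac{5}{2} + \frac{238}{- \frac{2}{3}}\right)^{2} = \left(\frac{5}{2} + 238 \left(- \frac{3}{2}\right)\right)^{2} = \left(\frac{5}{2} - 357\right)^{2} = \left(- \frac{709}{2}\right)^{2} = \frac{502681}{4}$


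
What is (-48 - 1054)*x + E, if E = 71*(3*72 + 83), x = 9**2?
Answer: -68033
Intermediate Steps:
x = 81
E = 21229 (E = 71*(216 + 83) = 71*299 = 21229)
(-48 - 1054)*x + E = (-48 - 1054)*81 + 21229 = -1102*81 + 21229 = -89262 + 21229 = -68033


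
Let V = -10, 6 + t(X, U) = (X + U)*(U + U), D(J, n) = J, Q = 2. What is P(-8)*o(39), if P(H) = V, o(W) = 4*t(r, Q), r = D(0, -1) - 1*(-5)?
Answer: -880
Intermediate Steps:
r = 5 (r = 0 - 1*(-5) = 0 + 5 = 5)
t(X, U) = -6 + 2*U*(U + X) (t(X, U) = -6 + (X + U)*(U + U) = -6 + (U + X)*(2*U) = -6 + 2*U*(U + X))
o(W) = 88 (o(W) = 4*(-6 + 2*2² + 2*2*5) = 4*(-6 + 2*4 + 20) = 4*(-6 + 8 + 20) = 4*22 = 88)
P(H) = -10
P(-8)*o(39) = -10*88 = -880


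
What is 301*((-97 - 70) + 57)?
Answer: -33110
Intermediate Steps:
301*((-97 - 70) + 57) = 301*(-167 + 57) = 301*(-110) = -33110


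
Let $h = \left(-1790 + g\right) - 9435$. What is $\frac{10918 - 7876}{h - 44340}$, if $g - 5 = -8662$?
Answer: $- \frac{1521}{32111} \approx -0.047367$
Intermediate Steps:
$g = -8657$ ($g = 5 - 8662 = -8657$)
$h = -19882$ ($h = \left(-1790 - 8657\right) - 9435 = -10447 - 9435 = -19882$)
$\frac{10918 - 7876}{h - 44340} = \frac{10918 - 7876}{-19882 - 44340} = \frac{3042}{-64222} = 3042 \left(- \frac{1}{64222}\right) = - \frac{1521}{32111}$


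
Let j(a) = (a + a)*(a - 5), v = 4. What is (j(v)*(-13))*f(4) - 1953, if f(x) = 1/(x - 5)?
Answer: -2057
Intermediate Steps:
j(a) = 2*a*(-5 + a) (j(a) = (2*a)*(-5 + a) = 2*a*(-5 + a))
f(x) = 1/(-5 + x)
(j(v)*(-13))*f(4) - 1953 = ((2*4*(-5 + 4))*(-13))/(-5 + 4) - 1953 = ((2*4*(-1))*(-13))/(-1) - 1953 = -8*(-13)*(-1) - 1953 = 104*(-1) - 1953 = -104 - 1953 = -2057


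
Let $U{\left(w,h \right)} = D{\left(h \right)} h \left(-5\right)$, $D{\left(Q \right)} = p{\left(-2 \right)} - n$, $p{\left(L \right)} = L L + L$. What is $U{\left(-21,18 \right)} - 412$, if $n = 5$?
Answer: $-142$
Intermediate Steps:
$p{\left(L \right)} = L + L^{2}$ ($p{\left(L \right)} = L^{2} + L = L + L^{2}$)
$D{\left(Q \right)} = -3$ ($D{\left(Q \right)} = - 2 \left(1 - 2\right) - 5 = \left(-2\right) \left(-1\right) - 5 = 2 - 5 = -3$)
$U{\left(w,h \right)} = 15 h$ ($U{\left(w,h \right)} = - 3 h \left(-5\right) = 15 h$)
$U{\left(-21,18 \right)} - 412 = 15 \cdot 18 - 412 = 270 - 412 = -142$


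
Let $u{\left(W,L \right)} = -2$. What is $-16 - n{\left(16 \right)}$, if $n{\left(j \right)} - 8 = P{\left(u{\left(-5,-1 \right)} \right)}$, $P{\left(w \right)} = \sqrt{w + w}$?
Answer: $-24 - 2 i \approx -24.0 - 2.0 i$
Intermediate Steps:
$P{\left(w \right)} = \sqrt{2} \sqrt{w}$ ($P{\left(w \right)} = \sqrt{2 w} = \sqrt{2} \sqrt{w}$)
$n{\left(j \right)} = 8 + 2 i$ ($n{\left(j \right)} = 8 + \sqrt{2} \sqrt{-2} = 8 + \sqrt{2} i \sqrt{2} = 8 + 2 i$)
$-16 - n{\left(16 \right)} = -16 - \left(8 + 2 i\right) = -24 - 2 i$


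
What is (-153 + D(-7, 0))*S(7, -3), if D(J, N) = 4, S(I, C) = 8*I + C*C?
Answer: -9685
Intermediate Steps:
S(I, C) = C² + 8*I (S(I, C) = 8*I + C² = C² + 8*I)
(-153 + D(-7, 0))*S(7, -3) = (-153 + 4)*((-3)² + 8*7) = -149*(9 + 56) = -149*65 = -9685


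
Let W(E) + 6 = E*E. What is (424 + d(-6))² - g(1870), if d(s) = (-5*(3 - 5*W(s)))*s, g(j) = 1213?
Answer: 15886983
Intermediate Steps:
W(E) = -6 + E² (W(E) = -6 + E*E = -6 + E²)
d(s) = s*(-165 + 25*s²) (d(s) = (-5*(3 - 5*(-6 + s²)))*s = (-5*(3 + (30 - 5*s²)))*s = (-5*(33 - 5*s²))*s = (-165 + 25*s²)*s = s*(-165 + 25*s²))
(424 + d(-6))² - g(1870) = (424 + (-165*(-6) + 25*(-6)³))² - 1*1213 = (424 + (990 + 25*(-216)))² - 1213 = (424 + (990 - 5400))² - 1213 = (424 - 4410)² - 1213 = (-3986)² - 1213 = 15888196 - 1213 = 15886983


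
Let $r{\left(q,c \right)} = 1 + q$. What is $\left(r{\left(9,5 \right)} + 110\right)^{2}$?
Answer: $14400$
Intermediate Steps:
$\left(r{\left(9,5 \right)} + 110\right)^{2} = \left(\left(1 + 9\right) + 110\right)^{2} = \left(10 + 110\right)^{2} = 120^{2} = 14400$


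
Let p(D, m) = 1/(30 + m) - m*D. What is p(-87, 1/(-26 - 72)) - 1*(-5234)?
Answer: 1507261059/288022 ≈ 5233.1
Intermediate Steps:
p(D, m) = 1/(30 + m) - D*m
p(-87, 1/(-26 - 72)) - 1*(-5234) = (1 - 1*(-87)*(1/(-26 - 72))² - 30*(-87)/(-26 - 72))/(30 + 1/(-26 - 72)) - 1*(-5234) = (1 - 1*(-87)*(1/(-98))² - 30*(-87)/(-98))/(30 + 1/(-98)) + 5234 = (1 - 1*(-87)*(-1/98)² - 30*(-87)*(-1/98))/(30 - 1/98) + 5234 = (1 - 1*(-87)*1/9604 - 1305/49)/(2939/98) + 5234 = 98*(1 + 87/9604 - 1305/49)/2939 + 5234 = (98/2939)*(-246089/9604) + 5234 = -246089/288022 + 5234 = 1507261059/288022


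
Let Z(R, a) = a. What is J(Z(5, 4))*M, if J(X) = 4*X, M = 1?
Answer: 16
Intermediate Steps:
J(Z(5, 4))*M = (4*4)*1 = 16*1 = 16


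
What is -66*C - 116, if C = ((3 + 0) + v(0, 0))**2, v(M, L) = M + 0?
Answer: -710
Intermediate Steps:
v(M, L) = M
C = 9 (C = ((3 + 0) + 0)**2 = (3 + 0)**2 = 3**2 = 9)
-66*C - 116 = -66*9 - 116 = -594 - 116 = -710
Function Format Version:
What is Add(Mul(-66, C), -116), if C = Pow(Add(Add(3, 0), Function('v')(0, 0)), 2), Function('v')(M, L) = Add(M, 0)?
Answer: -710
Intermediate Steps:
Function('v')(M, L) = M
C = 9 (C = Pow(Add(Add(3, 0), 0), 2) = Pow(Add(3, 0), 2) = Pow(3, 2) = 9)
Add(Mul(-66, C), -116) = Add(Mul(-66, 9), -116) = Add(-594, -116) = -710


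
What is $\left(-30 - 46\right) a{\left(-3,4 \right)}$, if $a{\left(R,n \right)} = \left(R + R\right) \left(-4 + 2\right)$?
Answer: $-912$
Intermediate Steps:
$a{\left(R,n \right)} = - 4 R$ ($a{\left(R,n \right)} = 2 R \left(-2\right) = - 4 R$)
$\left(-30 - 46\right) a{\left(-3,4 \right)} = \left(-30 - 46\right) \left(\left(-4\right) \left(-3\right)\right) = \left(-76\right) 12 = -912$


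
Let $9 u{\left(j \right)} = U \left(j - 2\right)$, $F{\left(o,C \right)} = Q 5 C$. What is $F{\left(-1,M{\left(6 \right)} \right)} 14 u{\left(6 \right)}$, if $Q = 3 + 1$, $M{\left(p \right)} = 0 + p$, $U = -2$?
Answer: $- \frac{4480}{3} \approx -1493.3$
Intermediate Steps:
$M{\left(p \right)} = p$
$Q = 4$
$F{\left(o,C \right)} = 20 C$ ($F{\left(o,C \right)} = 4 \cdot 5 C = 20 C$)
$u{\left(j \right)} = \frac{4}{9} - \frac{2 j}{9}$ ($u{\left(j \right)} = \frac{\left(-2\right) \left(j - 2\right)}{9} = \frac{\left(-2\right) \left(-2 + j\right)}{9} = \frac{4 - 2 j}{9} = \frac{4}{9} - \frac{2 j}{9}$)
$F{\left(-1,M{\left(6 \right)} \right)} 14 u{\left(6 \right)} = 20 \cdot 6 \cdot 14 \left(\frac{4}{9} - \frac{4}{3}\right) = 120 \cdot 14 \left(\frac{4}{9} - \frac{4}{3}\right) = 1680 \left(- \frac{8}{9}\right) = - \frac{4480}{3}$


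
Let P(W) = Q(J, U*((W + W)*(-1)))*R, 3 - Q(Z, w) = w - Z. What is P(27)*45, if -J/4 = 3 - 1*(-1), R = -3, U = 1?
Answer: -5535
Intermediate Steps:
J = -16 (J = -4*(3 - 1*(-1)) = -4*(3 + 1) = -4*4 = -16)
Q(Z, w) = 3 + Z - w (Q(Z, w) = 3 - (w - Z) = 3 + (Z - w) = 3 + Z - w)
P(W) = 39 - 6*W (P(W) = (3 - 16 - (W + W)*(-1))*(-3) = (3 - 16 - (2*W)*(-1))*(-3) = (3 - 16 - (-2*W))*(-3) = (3 - 16 - (-2)*W)*(-3) = (3 - 16 + 2*W)*(-3) = (-13 + 2*W)*(-3) = 39 - 6*W)
P(27)*45 = (39 - 6*27)*45 = (39 - 162)*45 = -123*45 = -5535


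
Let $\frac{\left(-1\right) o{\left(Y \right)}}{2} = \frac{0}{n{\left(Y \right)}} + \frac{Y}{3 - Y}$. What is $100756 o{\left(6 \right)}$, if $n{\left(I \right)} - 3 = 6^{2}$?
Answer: $403024$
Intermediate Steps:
$n{\left(I \right)} = 39$ ($n{\left(I \right)} = 3 + 6^{2} = 3 + 36 = 39$)
$o{\left(Y \right)} = - \frac{2 Y}{3 - Y}$ ($o{\left(Y \right)} = - 2 \left(\frac{0}{39} + \frac{Y}{3 - Y}\right) = - 2 \left(0 \cdot \frac{1}{39} + \frac{Y}{3 - Y}\right) = - 2 \left(0 + \frac{Y}{3 - Y}\right) = - 2 \frac{Y}{3 - Y} = - \frac{2 Y}{3 - Y}$)
$100756 o{\left(6 \right)} = 100756 \cdot 2 \cdot 6 \frac{1}{-3 + 6} = 100756 \cdot 2 \cdot 6 \cdot \frac{1}{3} = 100756 \cdot 4 = 403024$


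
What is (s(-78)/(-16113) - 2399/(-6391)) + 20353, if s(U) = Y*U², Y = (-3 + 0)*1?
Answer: 698690087406/34326061 ≈ 20355.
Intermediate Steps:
Y = -3 (Y = -3*1 = -3)
s(U) = -3*U²
(s(-78)/(-16113) - 2399/(-6391)) + 20353 = (-3*(-78)²/(-16113) - 2399/(-6391)) + 20353 = (-3*6084*(-1/16113) - 2399*(-1/6391)) + 20353 = (-18252*(-1/16113) + 2399/6391) + 20353 = (6084/5371 + 2399/6391) + 20353 = 51767873/34326061 + 20353 = 698690087406/34326061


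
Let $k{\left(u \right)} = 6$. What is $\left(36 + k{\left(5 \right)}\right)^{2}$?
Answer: $1764$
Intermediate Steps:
$\left(36 + k{\left(5 \right)}\right)^{2} = \left(36 + 6\right)^{2} = 42^{2} = 1764$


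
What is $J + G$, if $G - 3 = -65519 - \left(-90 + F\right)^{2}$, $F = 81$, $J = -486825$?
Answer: $-552422$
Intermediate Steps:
$G = -65597$ ($G = 3 - \left(65519 + \left(-90 + 81\right)^{2}\right) = 3 - 65600 = -65597$)
$J + G = -486825 - 65597 = -552422$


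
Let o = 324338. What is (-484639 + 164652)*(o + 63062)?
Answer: -123962963800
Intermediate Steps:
(-484639 + 164652)*(o + 63062) = (-484639 + 164652)*(324338 + 63062) = -319987*387400 = -123962963800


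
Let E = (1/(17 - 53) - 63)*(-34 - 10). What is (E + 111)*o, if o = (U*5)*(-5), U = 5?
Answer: -3244750/9 ≈ -3.6053e+5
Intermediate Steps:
o = -125 (o = (5*5)*(-5) = 25*(-5) = -125)
E = 24959/9 (E = (1/(-36) - 63)*(-44) = (-1/36 - 63)*(-44) = -2269/36*(-44) = 24959/9 ≈ 2773.2)
(E + 111)*o = (24959/9 + 111)*(-125) = (25958/9)*(-125) = -3244750/9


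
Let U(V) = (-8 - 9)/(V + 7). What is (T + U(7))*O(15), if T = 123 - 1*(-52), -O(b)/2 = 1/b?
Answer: -811/35 ≈ -23.171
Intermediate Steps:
O(b) = -2/b
U(V) = -17/(7 + V)
T = 175 (T = 123 + 52 = 175)
(T + U(7))*O(15) = (175 - 17/(7 + 7))*(-2/15) = (175 - 17/14)*(-2*1/15) = (175 - 17*1/14)*(-2/15) = (175 - 17/14)*(-2/15) = (2433/14)*(-2/15) = -811/35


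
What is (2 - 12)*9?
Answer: -90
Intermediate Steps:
(2 - 12)*9 = -10*9 = -90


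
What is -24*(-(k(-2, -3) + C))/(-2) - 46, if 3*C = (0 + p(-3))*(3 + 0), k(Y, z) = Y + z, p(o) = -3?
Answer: 50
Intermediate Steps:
C = -3 (C = ((0 - 3)*(3 + 0))/3 = (-3*3)/3 = (1/3)*(-9) = -3)
-24*(-(k(-2, -3) + C))/(-2) - 46 = -24*(-((-2 - 3) - 3))/(-2) - 46 = -24*(-(-5 - 3))*(-1)/2 - 46 = -24*(-1*(-8))*(-1)/2 - 46 = -192*(-1)/2 - 46 = -24*(-4) - 46 = 96 - 46 = 50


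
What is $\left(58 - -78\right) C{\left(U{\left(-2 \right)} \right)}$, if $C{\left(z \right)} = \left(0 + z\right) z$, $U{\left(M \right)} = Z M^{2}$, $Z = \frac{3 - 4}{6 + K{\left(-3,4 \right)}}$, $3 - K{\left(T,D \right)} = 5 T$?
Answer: $\frac{34}{9} \approx 3.7778$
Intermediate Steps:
$K{\left(T,D \right)} = 3 - 5 T$
$Z = - \frac{1}{24}$ ($Z = \frac{3 - 4}{6 + \left(3 - -15\right)} = - \frac{1}{6 + \left(3 + 15\right)} = - \frac{1}{6 + 18} = - \frac{1}{24} \approx -0.041667$)
$U{\left(M \right)} = - \frac{M^{2}}{24}$
$C{\left(z \right)} = z^{2}$ ($C{\left(z \right)} = z z = z^{2}$)
$\left(58 - -78\right) C{\left(U{\left(-2 \right)} \right)} = \left(58 - -78\right) \left(- \frac{\left(-2\right)^{2}}{24}\right)^{2} = \left(58 + 78\right) \left(\left(- \frac{1}{24}\right) 4\right)^{2} = 136 \left(- \frac{1}{6}\right)^{2} = 136 \cdot \frac{1}{36} = \frac{34}{9}$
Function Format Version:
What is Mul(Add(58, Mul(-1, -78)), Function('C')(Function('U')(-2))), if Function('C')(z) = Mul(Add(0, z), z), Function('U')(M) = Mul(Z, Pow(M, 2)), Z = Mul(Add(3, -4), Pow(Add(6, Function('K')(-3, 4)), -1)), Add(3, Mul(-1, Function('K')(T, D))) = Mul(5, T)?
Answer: Rational(34, 9) ≈ 3.7778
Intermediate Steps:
Function('K')(T, D) = Add(3, Mul(-5, T)) (Function('K')(T, D) = Add(3, Mul(-1, Mul(5, T))) = Add(3, Mul(-5, T)))
Z = Rational(-1, 24) (Z = Mul(Add(3, -4), Pow(Add(6, Add(3, Mul(-5, -3))), -1)) = Mul(-1, Pow(Add(6, Add(3, 15)), -1)) = Mul(-1, Pow(Add(6, 18), -1)) = Mul(-1, Pow(24, -1)) = Mul(-1, Rational(1, 24)) = Rational(-1, 24) ≈ -0.041667)
Function('U')(M) = Mul(Rational(-1, 24), Pow(M, 2))
Function('C')(z) = Pow(z, 2) (Function('C')(z) = Mul(z, z) = Pow(z, 2))
Mul(Add(58, Mul(-1, -78)), Function('C')(Function('U')(-2))) = Mul(Add(58, Mul(-1, -78)), Pow(Mul(Rational(-1, 24), Pow(-2, 2)), 2)) = Mul(Add(58, 78), Pow(Mul(Rational(-1, 24), 4), 2)) = Mul(136, Pow(Rational(-1, 6), 2)) = Mul(136, Rational(1, 36)) = Rational(34, 9)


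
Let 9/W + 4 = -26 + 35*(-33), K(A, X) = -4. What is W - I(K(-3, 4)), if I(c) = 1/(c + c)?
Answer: 371/3160 ≈ 0.11741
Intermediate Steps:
I(c) = 1/(2*c)
W = -3/395 (W = 9/(-4 + (-26 + 35*(-33))) = 9/(-4 + (-26 - 1155)) = 9/(-4 - 1181) = 9/(-1185) = 9*(-1/1185) = -3/395 ≈ -0.0075949)
W - I(K(-3, 4)) = -3/395 - 1/(2*(-4)) = -3/395 - (-1)/(2*4) = -3/395 - 1*(-1/8) = -3/395 + 1/8 = 371/3160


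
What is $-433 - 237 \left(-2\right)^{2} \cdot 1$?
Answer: $-1381$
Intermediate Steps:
$-433 - 237 \left(-2\right)^{2} \cdot 1 = -433 - 237 \cdot 4 \cdot 1 = -433 - 948 = -1381$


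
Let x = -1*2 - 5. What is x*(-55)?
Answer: 385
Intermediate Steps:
x = -7 (x = -2 - 5 = -7)
x*(-55) = -7*(-55) = 385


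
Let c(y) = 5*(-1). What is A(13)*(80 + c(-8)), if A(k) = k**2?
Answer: 12675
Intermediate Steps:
c(y) = -5
A(13)*(80 + c(-8)) = 13**2*(80 - 5) = 169*75 = 12675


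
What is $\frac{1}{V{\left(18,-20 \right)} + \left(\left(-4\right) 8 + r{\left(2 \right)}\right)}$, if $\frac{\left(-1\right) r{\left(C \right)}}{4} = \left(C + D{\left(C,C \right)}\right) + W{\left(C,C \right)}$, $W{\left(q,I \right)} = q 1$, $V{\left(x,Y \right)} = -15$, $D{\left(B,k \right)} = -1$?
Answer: $- \frac{1}{59} \approx -0.016949$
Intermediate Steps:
$W{\left(q,I \right)} = q$
$r{\left(C \right)} = 4 - 8 C$ ($r{\left(C \right)} = - 4 \left(\left(C - 1\right) + C\right) = - 4 \left(\left(-1 + C\right) + C\right) = - 4 \left(-1 + 2 C\right) = 4 - 8 C$)
$\frac{1}{V{\left(18,-20 \right)} + \left(\left(-4\right) 8 + r{\left(2 \right)}\right)} = \frac{1}{-15 + \left(\left(-4\right) 8 + \left(4 - 16\right)\right)} = \frac{1}{-15 + \left(-32 + \left(4 - 16\right)\right)} = \frac{1}{-15 - 44} = \frac{1}{-59} = - \frac{1}{59}$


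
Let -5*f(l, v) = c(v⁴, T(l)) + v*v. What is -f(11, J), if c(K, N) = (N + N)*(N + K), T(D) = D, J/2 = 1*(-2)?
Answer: 1178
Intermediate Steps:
J = -4 (J = 2*(1*(-2)) = 2*(-2) = -4)
c(K, N) = 2*N*(K + N) (c(K, N) = (2*N)*(K + N) = 2*N*(K + N))
f(l, v) = -v²/5 - 2*l*(l + v⁴)/5 (f(l, v) = -(2*l*(v⁴ + l) + v*v)/5 = -(2*l*(l + v⁴) + v²)/5 = -(v² + 2*l*(l + v⁴))/5 = -v²/5 - 2*l*(l + v⁴)/5)
-f(11, J) = -(-⅕*(-4)² - ⅖*11*(11 + (-4)⁴)) = -(-⅕*16 - ⅖*11*(11 + 256)) = -(-16/5 - ⅖*11*267) = -(-16/5 - 5874/5) = -1*(-1178) = 1178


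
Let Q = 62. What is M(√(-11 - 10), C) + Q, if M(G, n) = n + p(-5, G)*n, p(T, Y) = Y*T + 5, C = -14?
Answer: -22 + 70*I*√21 ≈ -22.0 + 320.78*I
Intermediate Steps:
p(T, Y) = 5 + T*Y (p(T, Y) = T*Y + 5 = 5 + T*Y)
M(G, n) = n + n*(5 - 5*G) (M(G, n) = n + (5 - 5*G)*n = n + n*(5 - 5*G))
M(√(-11 - 10), C) + Q = -14*(6 - 5*√(-11 - 10)) + 62 = -14*(6 - 5*I*√21) + 62 = (-84 + 70*I*√21) + 62 = -22 + 70*I*√21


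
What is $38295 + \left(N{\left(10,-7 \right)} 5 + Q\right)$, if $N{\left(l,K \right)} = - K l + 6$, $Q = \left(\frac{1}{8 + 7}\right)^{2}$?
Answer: $\frac{8701876}{225} \approx 38675.0$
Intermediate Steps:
$Q = \frac{1}{225}$ ($Q = \left(\frac{1}{15}\right)^{2} = \frac{1}{225} \approx 0.0044444$)
$N{\left(l,K \right)} = 6 - K l$ ($N{\left(l,K \right)} = - K l + 6 = 6 - K l$)
$38295 + \left(N{\left(10,-7 \right)} 5 + Q\right) = 38295 + \left(\left(6 - \left(-7\right) 10\right) 5 + \frac{1}{225}\right) = 38295 + \left(\left(6 + 70\right) 5 + \frac{1}{225}\right) = 38295 + \left(76 \cdot 5 + \frac{1}{225}\right) = 38295 + \left(380 + \frac{1}{225}\right) = 38295 + \frac{85501}{225} = \frac{8701876}{225}$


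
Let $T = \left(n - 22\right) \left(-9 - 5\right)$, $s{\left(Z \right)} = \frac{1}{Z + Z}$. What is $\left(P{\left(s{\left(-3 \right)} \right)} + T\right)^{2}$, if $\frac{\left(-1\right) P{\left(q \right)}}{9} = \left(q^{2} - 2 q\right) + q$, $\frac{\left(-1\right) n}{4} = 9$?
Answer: $\frac{10504081}{16} \approx 6.5651 \cdot 10^{5}$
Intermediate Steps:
$n = -36$ ($n = \left(-4\right) 9 = -36$)
$s{\left(Z \right)} = \frac{1}{2 Z}$
$T = 812$ ($T = \left(-36 - 22\right) \left(-9 - 5\right) = \left(-58\right) \left(-14\right) = 812$)
$P{\left(q \right)} = - 9 q^{2} + 9 q$ ($P{\left(q \right)} = - 9 \left(\left(q^{2} - 2 q\right) + q\right) = - 9 \left(q^{2} - q\right) = - 9 q^{2} + 9 q$)
$\left(P{\left(s{\left(-3 \right)} \right)} + T\right)^{2} = \left(9 \frac{1}{2 \left(-3\right)} \left(1 - \frac{1}{2 \left(-3\right)}\right) + 812\right)^{2} = \left(9 \cdot \frac{1}{2} \left(- \frac{1}{3}\right) \left(1 - \frac{1}{2} \left(- \frac{1}{3}\right)\right) + 812\right)^{2} = \left(9 \left(- \frac{1}{6}\right) \left(1 - - \frac{1}{6}\right) + 812\right)^{2} = \left(9 \left(- \frac{1}{6}\right) \left(1 + \frac{1}{6}\right) + 812\right)^{2} = \left(9 \left(- \frac{1}{6}\right) \frac{7}{6} + 812\right)^{2} = \left(- \frac{7}{4} + 812\right)^{2} = \left(\frac{3241}{4}\right)^{2} = \frac{10504081}{16}$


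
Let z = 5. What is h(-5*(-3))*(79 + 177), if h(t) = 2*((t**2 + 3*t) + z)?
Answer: 140800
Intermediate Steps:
h(t) = 10 + 2*t**2 + 6*t (h(t) = 2*((t**2 + 3*t) + 5) = 2*(5 + t**2 + 3*t) = 10 + 2*t**2 + 6*t)
h(-5*(-3))*(79 + 177) = (10 + 2*(-5*(-3))**2 + 6*(-5*(-3)))*(79 + 177) = (10 + 2*15**2 + 6*15)*256 = (10 + 2*225 + 90)*256 = (10 + 450 + 90)*256 = 550*256 = 140800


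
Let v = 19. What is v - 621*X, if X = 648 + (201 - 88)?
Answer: -472562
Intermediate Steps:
X = 761 (X = 648 + 113 = 761)
v - 621*X = 19 - 621*761 = 19 - 472581 = -472562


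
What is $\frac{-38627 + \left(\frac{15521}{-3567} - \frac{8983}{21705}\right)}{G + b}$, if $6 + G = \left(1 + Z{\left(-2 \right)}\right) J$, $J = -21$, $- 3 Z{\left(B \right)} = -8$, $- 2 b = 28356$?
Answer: $\frac{996979427837}{368037120945} \approx 2.7089$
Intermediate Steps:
$b = -14178$ ($b = \left(- \frac{1}{2}\right) 28356 = -14178$)
$Z{\left(B \right)} = \frac{8}{3}$ ($Z{\left(B \right)} = \left(- \frac{1}{3}\right) \left(-8\right) = \frac{8}{3}$)
$G = -83$ ($G = -6 + \left(1 + \frac{8}{3}\right) \left(-21\right) = -6 + \frac{11}{3} \left(-21\right) = -6 - 77 = -83$)
$\frac{-38627 + \left(\frac{15521}{-3567} - \frac{8983}{21705}\right)}{G + b} = \frac{-38627 + \left(\frac{15521}{-3567} - \frac{8983}{21705}\right)}{-83 - 14178} = \frac{-38627 + \left(15521 \left(- \frac{1}{3567}\right) - \frac{8983}{21705}\right)}{-14261} = \left(-38627 - \frac{122975222}{25807245}\right) \left(- \frac{1}{14261}\right) = \left(- \frac{996979427837}{25807245}\right) \left(- \frac{1}{14261}\right) = \frac{996979427837}{368037120945}$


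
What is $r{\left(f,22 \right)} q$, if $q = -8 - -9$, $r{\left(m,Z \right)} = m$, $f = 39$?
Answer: $39$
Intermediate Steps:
$q = 1$ ($q = -8 + 9 = 1$)
$r{\left(f,22 \right)} q = 39 \cdot 1 = 39$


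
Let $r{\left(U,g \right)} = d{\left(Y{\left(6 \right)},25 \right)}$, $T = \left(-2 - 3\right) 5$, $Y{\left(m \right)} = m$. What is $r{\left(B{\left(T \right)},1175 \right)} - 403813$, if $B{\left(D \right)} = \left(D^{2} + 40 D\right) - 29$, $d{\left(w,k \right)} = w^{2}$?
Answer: $-403777$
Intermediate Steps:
$T = -25$ ($T = \left(-5\right) 5 = -25$)
$B{\left(D \right)} = -29 + D^{2} + 40 D$
$r{\left(U,g \right)} = 36$ ($r{\left(U,g \right)} = 6^{2} = 36$)
$r{\left(B{\left(T \right)},1175 \right)} - 403813 = 36 - 403813 = -403777$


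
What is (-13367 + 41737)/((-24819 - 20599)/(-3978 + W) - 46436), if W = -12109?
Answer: -228194095/373485257 ≈ -0.61099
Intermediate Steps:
(-13367 + 41737)/((-24819 - 20599)/(-3978 + W) - 46436) = (-13367 + 41737)/((-24819 - 20599)/(-3978 - 12109) - 46436) = 28370/(-45418/(-16087) - 46436) = 28370/(-45418*(-1/16087) - 46436) = 28370/(45418/16087 - 46436) = 28370/(-746970514/16087) = 28370*(-16087/746970514) = -228194095/373485257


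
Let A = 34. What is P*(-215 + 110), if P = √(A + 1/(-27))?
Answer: -35*√2751/3 ≈ -611.92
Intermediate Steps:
P = √2751/9 (P = √(34 + 1/(-27)) = √(34 - 1/27) = √(917/27) = √2751/9 ≈ 5.8278)
P*(-215 + 110) = (√2751/9)*(-215 + 110) = (√2751/9)*(-105) = -35*√2751/3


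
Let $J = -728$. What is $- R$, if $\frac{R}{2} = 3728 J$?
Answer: $5427968$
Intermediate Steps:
$R = -5427968$ ($R = 2 \cdot 3728 \left(-728\right) = 2 \left(-2713984\right) = -5427968$)
$- R = \left(-1\right) \left(-5427968\right) = 5427968$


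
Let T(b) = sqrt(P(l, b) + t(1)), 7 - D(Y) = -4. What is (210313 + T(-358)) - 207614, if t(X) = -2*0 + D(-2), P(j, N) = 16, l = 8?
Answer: 2699 + 3*sqrt(3) ≈ 2704.2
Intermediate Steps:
D(Y) = 11 (D(Y) = 7 - 1*(-4) = 7 + 4 = 11)
t(X) = 11 (t(X) = -2*0 + 11 = 0 + 11 = 11)
T(b) = 3*sqrt(3) (T(b) = sqrt(16 + 11) = sqrt(27) = 3*sqrt(3))
(210313 + T(-358)) - 207614 = (210313 + 3*sqrt(3)) - 207614 = 2699 + 3*sqrt(3)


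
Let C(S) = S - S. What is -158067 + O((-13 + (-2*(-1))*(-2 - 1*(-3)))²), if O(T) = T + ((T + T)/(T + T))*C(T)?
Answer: -157946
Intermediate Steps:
C(S) = 0
O(T) = T (O(T) = T + ((T + T)/(T + T))*0 = T + ((2*T)/((2*T)))*0 = T + ((2*T)*(1/(2*T)))*0 = T + 1*0 = T + 0 = T)
-158067 + O((-13 + (-2*(-1))*(-2 - 1*(-3)))²) = -158067 + (-13 + (-2*(-1))*(-2 - 1*(-3)))² = -158067 + (-13 + 2*(-2 + 3))² = -158067 + (-13 + 2*1)² = -158067 + (-13 + 2)² = -158067 + (-11)² = -158067 + 121 = -157946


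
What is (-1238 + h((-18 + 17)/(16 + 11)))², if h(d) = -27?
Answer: 1600225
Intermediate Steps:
(-1238 + h((-18 + 17)/(16 + 11)))² = (-1238 - 27)² = (-1265)² = 1600225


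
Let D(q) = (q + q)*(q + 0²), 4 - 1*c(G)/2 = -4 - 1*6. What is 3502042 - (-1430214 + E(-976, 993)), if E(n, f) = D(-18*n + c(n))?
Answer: -614306176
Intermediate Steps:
c(G) = 28 (c(G) = 8 - 2*(-4 - 1*6) = 8 - 2*(-4 - 6) = 8 - 2*(-10) = 8 + 20 = 28)
D(q) = 2*q² (D(q) = (2*q)*(q + 0) = (2*q)*q = 2*q²)
E(n, f) = 2*(28 - 18*n)² (E(n, f) = 2*(-18*n + 28)² = 2*(28 - 18*n)²)
3502042 - (-1430214 + E(-976, 993)) = 3502042 - (-1430214 + 8*(-14 + 9*(-976))²) = 3502042 - (-1430214 + 8*(-14 - 8784)²) = 3502042 - (-1430214 + 8*(-8798)²) = 3502042 - (-1430214 + 8*77404804) = 3502042 - (-1430214 + 619238432) = 3502042 - 1*617808218 = 3502042 - 617808218 = -614306176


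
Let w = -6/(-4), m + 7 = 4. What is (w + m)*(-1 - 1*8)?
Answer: 27/2 ≈ 13.500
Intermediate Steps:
m = -3 (m = -7 + 4 = -3)
w = 3/2 (w = -6*(-¼) = 3/2 ≈ 1.5000)
(w + m)*(-1 - 1*8) = (3/2 - 3)*(-1 - 1*8) = -3*(-1 - 8)/2 = -3/2*(-9) = 27/2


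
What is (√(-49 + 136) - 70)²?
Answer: (70 - √87)² ≈ 3681.2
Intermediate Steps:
(√(-49 + 136) - 70)² = (√87 - 70)² = (-70 + √87)²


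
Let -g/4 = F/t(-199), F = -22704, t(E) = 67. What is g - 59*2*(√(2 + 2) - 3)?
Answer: 98722/67 ≈ 1473.5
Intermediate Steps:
g = 90816/67 (g = -(-90816)/67 = -4*(-22704/67) = 90816/67 ≈ 1355.5)
g - 59*2*(√(2 + 2) - 3) = 90816/67 - 59*2*(√(2 + 2) - 3) = 90816/67 - 59*2*(√4 - 3) = 90816/67 - 59*2*(2 - 3) = 90816/67 - 59*2*(-1) = 90816/67 - 59*(-2) = 90816/67 - 1*(-118) = 90816/67 + 118 = 98722/67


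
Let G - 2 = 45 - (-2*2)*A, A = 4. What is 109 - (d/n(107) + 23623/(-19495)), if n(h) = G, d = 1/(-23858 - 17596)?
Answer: 801604374493/7273311570 ≈ 110.21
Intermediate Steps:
d = -1/41454 (d = 1/(-41454) = -1/41454 ≈ -2.4123e-5)
G = 63 (G = 2 + (45 - (-2*2)*4) = 2 + (45 - (-4)*4) = 2 + (45 - 1*(-16)) = 2 + (45 + 16) = 2 + 61 = 63)
n(h) = 63
109 - (d/n(107) + 23623/(-19495)) = 109 - (-1/41454/63 + 23623/(-19495)) = 109 - (-1/41454*1/63 + 23623*(-1/19495)) = 109 - (-1/2611602 - 23623/19495) = 109 - 1*(-8813413363/7273311570) = 109 + 8813413363/7273311570 = 801604374493/7273311570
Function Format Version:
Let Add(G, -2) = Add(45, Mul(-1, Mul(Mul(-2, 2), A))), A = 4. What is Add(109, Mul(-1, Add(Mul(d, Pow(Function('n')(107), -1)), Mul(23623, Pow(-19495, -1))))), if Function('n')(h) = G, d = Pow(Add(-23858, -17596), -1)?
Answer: Rational(801604374493, 7273311570) ≈ 110.21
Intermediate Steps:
d = Rational(-1, 41454) (d = Pow(-41454, -1) = Rational(-1, 41454) ≈ -2.4123e-5)
G = 63 (G = Add(2, Add(45, Mul(-1, Mul(Mul(-2, 2), 4)))) = Add(2, Add(45, Mul(-1, Mul(-4, 4)))) = Add(2, Add(45, Mul(-1, -16))) = Add(2, Add(45, 16)) = Add(2, 61) = 63)
Function('n')(h) = 63
Add(109, Mul(-1, Add(Mul(d, Pow(Function('n')(107), -1)), Mul(23623, Pow(-19495, -1))))) = Add(109, Mul(-1, Add(Mul(Rational(-1, 41454), Pow(63, -1)), Mul(23623, Pow(-19495, -1))))) = Add(109, Mul(-1, Add(Mul(Rational(-1, 41454), Rational(1, 63)), Mul(23623, Rational(-1, 19495))))) = Add(109, Mul(-1, Add(Rational(-1, 2611602), Rational(-23623, 19495)))) = Add(109, Mul(-1, Rational(-8813413363, 7273311570))) = Add(109, Rational(8813413363, 7273311570)) = Rational(801604374493, 7273311570)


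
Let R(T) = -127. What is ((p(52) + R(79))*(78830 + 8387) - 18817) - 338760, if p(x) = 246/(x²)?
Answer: -1188324937/104 ≈ -1.1426e+7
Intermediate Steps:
p(x) = 246/x²
((p(52) + R(79))*(78830 + 8387) - 18817) - 338760 = ((246/52² - 127)*(78830 + 8387) - 18817) - 338760 = ((246*(1/2704) - 127)*87217 - 18817) - 338760 = ((123/1352 - 127)*87217 - 18817) - 338760 = (-171581/1352*87217 - 18817) - 338760 = (-1151136929/104 - 18817) - 338760 = -1153093897/104 - 338760 = -1188324937/104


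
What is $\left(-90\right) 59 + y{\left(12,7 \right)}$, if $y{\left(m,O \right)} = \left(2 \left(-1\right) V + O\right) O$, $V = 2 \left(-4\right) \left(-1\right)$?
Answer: $-5373$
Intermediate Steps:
$V = 8$ ($V = \left(-8\right) \left(-1\right) = 8$)
$y{\left(m,O \right)} = O \left(-16 + O\right)$ ($y{\left(m,O \right)} = \left(2 \left(-1\right) 8 + O\right) O = \left(\left(-2\right) 8 + O\right) O = \left(-16 + O\right) O = O \left(-16 + O\right)$)
$\left(-90\right) 59 + y{\left(12,7 \right)} = \left(-90\right) 59 + 7 \left(-16 + 7\right) = -5310 + 7 \left(-9\right) = -5310 - 63 = -5373$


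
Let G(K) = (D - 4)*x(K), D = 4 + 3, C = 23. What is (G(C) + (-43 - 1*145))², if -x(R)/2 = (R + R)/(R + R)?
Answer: 37636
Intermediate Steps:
D = 7
x(R) = -2 (x(R) = -2*(R + R)/(R + R) = -2*2*R/(2*R) = -2*2*R*1/(2*R) = -2*1 = -2)
G(K) = -6 (G(K) = (7 - 4)*(-2) = 3*(-2) = -6)
(G(C) + (-43 - 1*145))² = (-6 + (-43 - 1*145))² = (-6 + (-43 - 145))² = (-6 - 188)² = (-194)² = 37636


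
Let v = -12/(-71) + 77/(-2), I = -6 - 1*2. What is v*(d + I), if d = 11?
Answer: -16329/142 ≈ -114.99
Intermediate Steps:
I = -8 (I = -6 - 2 = -8)
v = -5443/142 (v = -12*(-1/71) + 77*(-½) = 12/71 - 77/2 = -5443/142 ≈ -38.331)
v*(d + I) = -5443*(11 - 8)/142 = -5443/142*3 = -16329/142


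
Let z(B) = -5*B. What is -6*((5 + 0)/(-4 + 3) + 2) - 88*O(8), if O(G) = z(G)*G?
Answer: 28178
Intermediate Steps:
O(G) = -5*G**2 (O(G) = (-5*G)*G = -5*G**2)
-6*((5 + 0)/(-4 + 3) + 2) - 88*O(8) = -6*((5 + 0)/(-4 + 3) + 2) - (-440)*8**2 = -6*(5/(-1) + 2) - (-440)*64 = -6*(5*(-1) + 2) - 88*(-320) = -6*(-5 + 2) + 28160 = -6*(-3) + 28160 = 18 + 28160 = 28178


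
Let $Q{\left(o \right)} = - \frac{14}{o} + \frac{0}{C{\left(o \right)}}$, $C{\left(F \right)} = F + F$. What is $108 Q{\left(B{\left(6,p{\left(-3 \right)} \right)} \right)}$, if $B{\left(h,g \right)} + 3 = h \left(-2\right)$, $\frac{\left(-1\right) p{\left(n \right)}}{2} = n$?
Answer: $\frac{504}{5} \approx 100.8$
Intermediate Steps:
$p{\left(n \right)} = - 2 n$
$C{\left(F \right)} = 2 F$
$B{\left(h,g \right)} = -3 - 2 h$ ($B{\left(h,g \right)} = -3 + h \left(-2\right) = -3 - 2 h$)
$Q{\left(o \right)} = - \frac{14}{o}$ ($Q{\left(o \right)} = - \frac{14}{o} + \frac{0}{2 o} = - \frac{14}{o} + 0 \frac{1}{2 o} = - \frac{14}{o} + 0 = - \frac{14}{o}$)
$108 Q{\left(B{\left(6,p{\left(-3 \right)} \right)} \right)} = 108 \left(- \frac{14}{-3 - 12}\right) = 108 \left(- \frac{14}{-15}\right) = 108 \left(\left(-14\right) \left(- \frac{1}{15}\right)\right) = 108 \cdot \frac{14}{15} = \frac{504}{5}$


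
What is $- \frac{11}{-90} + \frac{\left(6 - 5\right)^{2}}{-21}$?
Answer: $\frac{47}{630} \approx 0.074603$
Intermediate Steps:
$- \frac{11}{-90} + \frac{\left(6 - 5\right)^{2}}{-21} = \left(-11\right) \left(- \frac{1}{90}\right) + 1^{2} \left(- \frac{1}{21}\right) = \frac{11}{90} + 1 \left(- \frac{1}{21}\right) = \frac{11}{90} - \frac{1}{21} = \frac{47}{630}$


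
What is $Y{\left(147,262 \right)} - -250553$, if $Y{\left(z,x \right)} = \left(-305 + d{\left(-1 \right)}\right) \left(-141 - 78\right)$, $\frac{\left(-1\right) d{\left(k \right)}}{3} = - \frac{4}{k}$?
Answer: $319976$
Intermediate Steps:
$d{\left(k \right)} = \frac{12}{k}$ ($d{\left(k \right)} = - 3 \left(- \frac{4}{k}\right) = \frac{12}{k}$)
$Y{\left(z,x \right)} = 69423$ ($Y{\left(z,x \right)} = \left(-305 + \frac{12}{-1}\right) \left(-141 - 78\right) = \left(-305 + 12 \left(-1\right)\right) \left(-219\right) = \left(-305 - 12\right) \left(-219\right) = \left(-317\right) \left(-219\right) = 69423$)
$Y{\left(147,262 \right)} - -250553 = 69423 - -250553 = 69423 + 250553 = 319976$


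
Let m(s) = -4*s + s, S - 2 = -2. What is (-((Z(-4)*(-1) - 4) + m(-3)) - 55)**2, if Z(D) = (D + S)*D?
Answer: 1936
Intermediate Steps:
S = 0 (S = 2 - 2 = 0)
Z(D) = D**2 (Z(D) = (D + 0)*D = D*D = D**2)
m(s) = -3*s
(-((Z(-4)*(-1) - 4) + m(-3)) - 55)**2 = (-(((-4)**2*(-1) - 4) - 3*(-3)) - 55)**2 = (-((16*(-1) - 4) + 9) - 55)**2 = (-((-16 - 4) + 9) - 55)**2 = (-(-20 + 9) - 55)**2 = (-1*(-11) - 55)**2 = (11 - 55)**2 = (-44)**2 = 1936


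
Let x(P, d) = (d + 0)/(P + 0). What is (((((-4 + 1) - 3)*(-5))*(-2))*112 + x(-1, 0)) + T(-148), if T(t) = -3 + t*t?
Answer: 15181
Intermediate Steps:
T(t) = -3 + t²
x(P, d) = d/P
(((((-4 + 1) - 3)*(-5))*(-2))*112 + x(-1, 0)) + T(-148) = (((((-4 + 1) - 3)*(-5))*(-2))*112 + 0/(-1)) + (-3 + (-148)²) = ((((-3 - 3)*(-5))*(-2))*112 + 0*(-1)) + (-3 + 21904) = ((-6*(-5)*(-2))*112 + 0) + 21901 = ((30*(-2))*112 + 0) + 21901 = (-60*112 + 0) + 21901 = (-6720 + 0) + 21901 = -6720 + 21901 = 15181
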